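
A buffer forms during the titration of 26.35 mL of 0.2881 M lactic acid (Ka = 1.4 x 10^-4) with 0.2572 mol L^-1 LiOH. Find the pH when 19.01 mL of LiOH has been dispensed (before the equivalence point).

4.11

Initial n(HC3H5O3) = 0.2881 x 0.02635 = 0.007591 mol.
n(LiOH) added = 0.2572 x 0.01901 = 0.004889 mol, converting that many moles of HC3H5O3 to C3H5O3-.
Remaining n(HC3H5O3) = 0.002702 mol; n(C3H5O3-) = 0.004889 mol.
By Henderson-Hasselbalch, pH = pKa + log([A^-]/[HA]) = 3.85 + log(0.004889/0.002702) = 3.85 + (+0.26) = 4.11.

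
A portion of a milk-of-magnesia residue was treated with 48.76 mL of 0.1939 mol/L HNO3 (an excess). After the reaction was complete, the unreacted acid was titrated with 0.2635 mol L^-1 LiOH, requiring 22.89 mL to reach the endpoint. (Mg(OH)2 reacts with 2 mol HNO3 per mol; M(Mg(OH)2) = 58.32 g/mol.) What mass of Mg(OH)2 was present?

Total n(HNO3) added = 0.1939 x 0.04876 = 0.009455 mol.
n(LiOH) used = 0.2635 x 0.02289 = 0.006032 mol, which equals the excess n(HNO3).
So n(HNO3) consumed by the sample = 0.009455 - 0.006032 = 0.003423 mol.
n(Mg(OH)2) = 0.003423 / 2 = 0.001712 mol.
mass = 0.001712 mol x 58.32 g/mol = 0.0998 g.

0.0998 g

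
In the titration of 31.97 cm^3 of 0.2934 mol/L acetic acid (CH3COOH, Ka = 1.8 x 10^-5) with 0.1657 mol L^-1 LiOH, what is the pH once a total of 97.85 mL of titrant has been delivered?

n(acid) = 0.2934 x 0.03197 = 0.009380 mol; n(LiOH) added = 0.1657 x 0.09785 = 0.01621 mol.
Base is in excess by 0.01621 - 0.009380 = 0.006834 mol in a total volume of 0.1298 L.
[OH^-] = 0.006834/0.1298 = 0.05264 M, so pOH = 1.28 and pH = 14.00 - 1.28 = 12.72.

12.72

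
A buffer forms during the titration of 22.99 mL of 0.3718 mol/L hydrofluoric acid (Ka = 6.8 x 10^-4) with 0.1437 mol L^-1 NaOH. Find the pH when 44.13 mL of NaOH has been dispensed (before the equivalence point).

Initial n(HF) = 0.3718 x 0.02299 = 0.008548 mol.
n(NaOH) added = 0.1437 x 0.04413 = 0.006341 mol, converting that many moles of HF to F-.
Remaining n(HF) = 0.002206 mol; n(F-) = 0.006341 mol.
By Henderson-Hasselbalch, pH = pKa + log([A^-]/[HA]) = 3.17 + log(0.006341/0.002206) = 3.17 + (+0.46) = 3.63.

3.63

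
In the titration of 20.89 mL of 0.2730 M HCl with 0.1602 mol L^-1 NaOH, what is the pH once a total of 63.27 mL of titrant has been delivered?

12.72

n(acid) = 0.2730 x 0.02089 = 0.005703 mol; n(NaOH) added = 0.1602 x 0.06327 = 0.01014 mol.
Base is in excess by 0.01014 - 0.005703 = 0.004433 mol in a total volume of 0.08416 L.
[OH^-] = 0.004433/0.08416 = 0.05267 M, so pOH = 1.28 and pH = 14.00 - 1.28 = 12.72.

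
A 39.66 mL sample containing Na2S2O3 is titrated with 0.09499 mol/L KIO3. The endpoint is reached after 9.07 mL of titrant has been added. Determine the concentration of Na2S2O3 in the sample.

0.130 M

n(KIO3) = 0.09499 x 0.009070 = 0.0008616 mol.
From the balanced equation, 1 mol KIO3 reacts with 6 mol Na2S2O3, so n(Na2S2O3) = 0.0008616 x 6/1 = 0.005169 mol.
[Na2S2O3] = 0.005169 / 0.03966 L = 0.130 M.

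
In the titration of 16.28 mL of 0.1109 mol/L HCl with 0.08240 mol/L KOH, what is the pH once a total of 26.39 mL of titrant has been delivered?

11.94

n(acid) = 0.1109 x 0.01628 = 0.001805 mol; n(KOH) added = 0.08240 x 0.02639 = 0.002175 mol.
Base is in excess by 0.002175 - 0.001805 = 0.0003691 mol in a total volume of 0.04267 L.
[OH^-] = 0.0003691/0.04267 = 0.008650 M, so pOH = 2.06 and pH = 14.00 - 2.06 = 11.94.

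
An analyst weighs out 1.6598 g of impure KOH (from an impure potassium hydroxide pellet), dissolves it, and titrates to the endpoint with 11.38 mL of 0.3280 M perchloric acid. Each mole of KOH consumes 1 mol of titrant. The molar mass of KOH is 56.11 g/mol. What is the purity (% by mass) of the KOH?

n(HClO4) = 0.3280 x 0.01138 = 0.003733 mol.
n(KOH) = 0.003733 / 1 = 0.003733 mol.
mass of KOH = 0.003733 x 56.11 = 0.2094 g.
% purity = 0.2094 / 1.6598 x 100 = 12.6%.

12.6%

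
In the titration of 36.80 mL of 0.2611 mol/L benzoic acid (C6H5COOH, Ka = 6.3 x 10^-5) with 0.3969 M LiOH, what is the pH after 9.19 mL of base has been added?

3.99

Initial n(C6H5COOH) = 0.2611 x 0.03680 = 0.009608 mol.
n(LiOH) added = 0.3969 x 0.009190 = 0.003648 mol, converting that many moles of C6H5COOH to C6H5COO-.
Remaining n(C6H5COOH) = 0.005961 mol; n(C6H5COO-) = 0.003648 mol.
By Henderson-Hasselbalch, pH = pKa + log([A^-]/[HA]) = 4.20 + log(0.003648/0.005961) = 4.20 + (-0.21) = 3.99.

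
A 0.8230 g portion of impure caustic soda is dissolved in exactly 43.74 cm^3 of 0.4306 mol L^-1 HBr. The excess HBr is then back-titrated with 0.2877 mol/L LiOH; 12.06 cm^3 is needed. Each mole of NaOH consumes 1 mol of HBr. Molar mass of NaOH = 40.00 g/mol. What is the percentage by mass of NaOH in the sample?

Total n(HBr) added = 0.4306 x 0.04374 = 0.01883 mol.
n(LiOH) used = 0.2877 x 0.01206 = 0.003470 mol, which equals the excess n(HBr).
So n(HBr) consumed by the sample = 0.01883 - 0.003470 = 0.01536 mol.
n(NaOH) = 0.01536 / 1 = 0.01536 mol.
mass NaOH = 0.01536 x 40.00 = 0.6146 g, so %NaOH = 0.6146/0.8230 x 100 = 74.7%.

74.7%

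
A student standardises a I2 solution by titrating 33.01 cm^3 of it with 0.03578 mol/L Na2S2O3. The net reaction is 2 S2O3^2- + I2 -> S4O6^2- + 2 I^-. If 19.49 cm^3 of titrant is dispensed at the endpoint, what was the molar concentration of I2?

0.0106 M

n(Na2S2O3) = 0.03578 x 0.01949 = 0.0006974 mol.
From the balanced equation, 2 mol Na2S2O3 reacts with 1 mol I2, so n(I2) = 0.0006974 x 1/2 = 0.0003487 mol.
[I2] = 0.0003487 / 0.03301 L = 0.0106 M.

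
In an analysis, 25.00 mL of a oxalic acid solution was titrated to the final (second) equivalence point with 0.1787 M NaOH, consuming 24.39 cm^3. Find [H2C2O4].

0.0872 M

n(NaOH) = 0.1787 x 0.02439 = 0.004358 mol.
At the final (second) equivalence point, 2 mol OH^- react per mol H2C2O4, so n(H2C2O4) = 0.004358 / 2 = 0.002179 mol.
[H2C2O4] = 0.002179 / 0.02500 L = 0.0872 M.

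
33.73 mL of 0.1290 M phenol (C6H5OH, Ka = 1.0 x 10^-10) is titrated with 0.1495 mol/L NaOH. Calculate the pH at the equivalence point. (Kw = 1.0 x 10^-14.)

11.42

n(C6H5OH) = 0.1290 x 0.03373 = 0.004351 mol; V(NaOH) at equivalence = 0.004351/0.1495 = 0.02910 L.
At equivalence all the acid is converted to C6H5O-; total volume = 0.03373 + 0.02910 = 0.06283 L, so [C6H5O-] = 0.004351/0.06283 = 0.06925 M.
Kb = Kw/Ka = 1.0e-14 / 1.0 x 10^-10 = 0.000100.
[OH^-] = sqrt(Kb x [C6H5O-]) = sqrt(0.000100 x 0.06925) = 0.00263 M.
pOH = 2.58, so pH = 14.00 - 2.58 = 11.42.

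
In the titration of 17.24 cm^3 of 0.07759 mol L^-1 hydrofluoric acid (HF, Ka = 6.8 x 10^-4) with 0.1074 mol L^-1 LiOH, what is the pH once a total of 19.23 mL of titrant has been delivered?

12.30

n(acid) = 0.07759 x 0.01724 = 0.001338 mol; n(LiOH) added = 0.1074 x 0.01923 = 0.002065 mol.
Base is in excess by 0.002065 - 0.001338 = 0.0007277 mol in a total volume of 0.03647 L.
[OH^-] = 0.0007277/0.03647 = 0.01995 M, so pOH = 1.70 and pH = 14.00 - 1.70 = 12.30.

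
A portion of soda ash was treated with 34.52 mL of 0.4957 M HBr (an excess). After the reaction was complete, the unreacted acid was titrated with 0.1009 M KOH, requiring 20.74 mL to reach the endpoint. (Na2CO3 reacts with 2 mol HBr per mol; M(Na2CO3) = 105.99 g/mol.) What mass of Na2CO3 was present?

Total n(HBr) added = 0.4957 x 0.03452 = 0.01711 mol.
n(KOH) used = 0.1009 x 0.02074 = 0.002093 mol, which equals the excess n(HBr).
So n(HBr) consumed by the sample = 0.01711 - 0.002093 = 0.01502 mol.
n(Na2CO3) = 0.01502 / 2 = 0.007509 mol.
mass = 0.007509 mol x 105.99 g/mol = 0.796 g.

0.796 g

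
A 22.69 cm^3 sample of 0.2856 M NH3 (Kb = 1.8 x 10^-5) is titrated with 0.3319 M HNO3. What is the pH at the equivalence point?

n(NH3) = 0.2856 x 0.02269 = 0.006480 mol; V(HNO3) at equivalence = 0.006480/0.3319 = 0.01952 L.
At equivalence the base is fully converted to NH4+; total volume = 0.04221 L, so [NH4+] = 0.006480/0.04221 = 0.1535 M.
Ka(NH4+) = Kw/Kb = 1.0e-14 / 1.8 x 10^-5 = 5.56e-10.
[H^+] = sqrt(Ka x [NH4+]) = sqrt(5.56e-10 x 0.1535) = 9.23e-6 M.
pH = -log(9.23e-6) = 5.03.

5.03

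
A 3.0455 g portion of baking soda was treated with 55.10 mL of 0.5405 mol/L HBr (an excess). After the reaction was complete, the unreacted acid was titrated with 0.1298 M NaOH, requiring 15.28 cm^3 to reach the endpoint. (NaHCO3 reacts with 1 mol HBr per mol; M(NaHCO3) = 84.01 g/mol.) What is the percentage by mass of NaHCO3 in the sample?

Total n(HBr) added = 0.5405 x 0.05510 = 0.02978 mol.
n(NaOH) used = 0.1298 x 0.01528 = 0.001983 mol, which equals the excess n(HBr).
So n(HBr) consumed by the sample = 0.02978 - 0.001983 = 0.02780 mol.
n(NaHCO3) = 0.02780 / 1 = 0.02780 mol.
mass NaHCO3 = 0.02780 x 84.01 = 2.335 g, so %NaHCO3 = 2.335/3.0455 x 100 = 76.7%.

76.7%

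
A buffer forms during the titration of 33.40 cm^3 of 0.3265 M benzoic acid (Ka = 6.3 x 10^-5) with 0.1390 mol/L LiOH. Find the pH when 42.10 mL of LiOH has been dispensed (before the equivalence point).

4.26

Initial n(C6H5COOH) = 0.3265 x 0.03340 = 0.01091 mol.
n(LiOH) added = 0.1390 x 0.04210 = 0.005852 mol, converting that many moles of C6H5COOH to C6H5COO-.
Remaining n(C6H5COOH) = 0.005053 mol; n(C6H5COO-) = 0.005852 mol.
By Henderson-Hasselbalch, pH = pKa + log([A^-]/[HA]) = 4.20 + log(0.005852/0.005053) = 4.20 + (+0.06) = 4.26.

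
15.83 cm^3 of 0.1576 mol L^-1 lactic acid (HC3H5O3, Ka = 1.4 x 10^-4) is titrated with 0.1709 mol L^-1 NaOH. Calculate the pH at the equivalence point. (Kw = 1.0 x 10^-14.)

8.38

n(HC3H5O3) = 0.1576 x 0.01583 = 0.002495 mol; V(NaOH) at equivalence = 0.002495/0.1709 = 0.01460 L.
At equivalence all the acid is converted to C3H5O3-; total volume = 0.01583 + 0.01460 = 0.03043 L, so [C3H5O3-] = 0.002495/0.03043 = 0.08199 M.
Kb = Kw/Ka = 1.0e-14 / 1.4 x 10^-4 = 7.14e-11.
[OH^-] = sqrt(Kb x [C3H5O3-]) = sqrt(7.14e-11 x 0.08199) = 2.42e-6 M.
pOH = 5.62, so pH = 14.00 - 5.62 = 8.38.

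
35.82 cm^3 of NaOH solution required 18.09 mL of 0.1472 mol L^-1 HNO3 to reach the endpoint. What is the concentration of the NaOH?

n(HNO3) delivered = 0.1472 x 0.01809 = 0.002663 mol.
For a 1:1 reaction, n(NaOH) = 0.002663 mol.
[NaOH] = 0.002663 mol / 0.03582 L = 0.0743 M.

0.0743 M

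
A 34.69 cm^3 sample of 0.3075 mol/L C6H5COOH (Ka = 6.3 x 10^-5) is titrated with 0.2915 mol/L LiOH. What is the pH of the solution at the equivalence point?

n(C6H5COOH) = 0.3075 x 0.03469 = 0.01067 mol; V(LiOH) at equivalence = 0.01067/0.2915 = 0.03659 L.
At equivalence all the acid is converted to C6H5COO-; total volume = 0.03469 + 0.03659 = 0.07128 L, so [C6H5COO-] = 0.01067/0.07128 = 0.1496 M.
Kb = Kw/Ka = 1.0e-14 / 6.3 x 10^-5 = 1.59e-10.
[OH^-] = sqrt(Kb x [C6H5COO-]) = sqrt(1.59e-10 x 0.1496) = 4.87e-6 M.
pOH = 5.31, so pH = 14.00 - 5.31 = 8.69.

8.69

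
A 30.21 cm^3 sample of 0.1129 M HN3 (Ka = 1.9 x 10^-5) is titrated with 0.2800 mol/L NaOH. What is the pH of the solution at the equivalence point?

8.81

n(HN3) = 0.1129 x 0.03021 = 0.003411 mol; V(NaOH) at equivalence = 0.003411/0.2800 = 0.01218 L.
At equivalence all the acid is converted to N3-; total volume = 0.03021 + 0.01218 = 0.04239 L, so [N3-] = 0.003411/0.04239 = 0.08046 M.
Kb = Kw/Ka = 1.0e-14 / 1.9 x 10^-5 = 5.26e-10.
[OH^-] = sqrt(Kb x [N3-]) = sqrt(5.26e-10 x 0.08046) = 6.51e-6 M.
pOH = 5.19, so pH = 14.00 - 5.19 = 8.81.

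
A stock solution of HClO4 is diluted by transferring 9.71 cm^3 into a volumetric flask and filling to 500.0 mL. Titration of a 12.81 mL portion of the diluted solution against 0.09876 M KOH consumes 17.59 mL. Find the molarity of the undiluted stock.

6.98 M

n(KOH) = 0.09876 x 0.01759 = 0.001737 mol.
n(HClO4) in the aliquot = 0.001737 mol.
[diluted HClO4] = 0.001737 / 0.01281 = 0.1356 M.
Dilution factor = 500.0/9.710 = 51.49, so [stock] = 0.1356 x 51.49 = 6.98 M.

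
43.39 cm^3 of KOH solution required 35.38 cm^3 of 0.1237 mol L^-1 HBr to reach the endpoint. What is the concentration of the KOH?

0.101 M

n(HBr) delivered = 0.1237 x 0.03538 = 0.004377 mol.
For a 1:1 reaction, n(KOH) = 0.004377 mol.
[KOH] = 0.004377 mol / 0.04339 L = 0.101 M.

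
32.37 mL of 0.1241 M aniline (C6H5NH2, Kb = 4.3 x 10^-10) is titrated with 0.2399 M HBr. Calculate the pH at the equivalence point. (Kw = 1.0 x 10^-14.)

2.86

n(C6H5NH2) = 0.1241 x 0.03237 = 0.004017 mol; V(HBr) at equivalence = 0.004017/0.2399 = 0.01674 L.
At equivalence the base is fully converted to C6H5NH3+; total volume = 0.04911 L, so [C6H5NH3+] = 0.004017/0.04911 = 0.08179 M.
Ka(C6H5NH3+) = Kw/Kb = 1.0e-14 / 4.3 x 10^-10 = 2.33e-5.
[H^+] = sqrt(Ka x [C6H5NH3+]) = sqrt(2.33e-5 x 0.08179) = 0.00138 M.
pH = -log(0.00138) = 2.86.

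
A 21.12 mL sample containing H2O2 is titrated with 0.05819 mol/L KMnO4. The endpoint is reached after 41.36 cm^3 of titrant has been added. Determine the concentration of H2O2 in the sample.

n(KMnO4) = 0.05819 x 0.04136 = 0.002407 mol.
From the balanced equation, 2 mol KMnO4 reacts with 5 mol H2O2, so n(H2O2) = 0.002407 x 5/2 = 0.006017 mol.
[H2O2] = 0.006017 / 0.02112 L = 0.285 M.

0.285 M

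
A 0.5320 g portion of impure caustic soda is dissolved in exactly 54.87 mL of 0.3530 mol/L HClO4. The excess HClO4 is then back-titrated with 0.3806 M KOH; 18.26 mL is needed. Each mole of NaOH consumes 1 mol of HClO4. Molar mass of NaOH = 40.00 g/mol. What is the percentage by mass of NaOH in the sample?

Total n(HClO4) added = 0.3530 x 0.05487 = 0.01937 mol.
n(KOH) used = 0.3806 x 0.01826 = 0.006950 mol, which equals the excess n(HClO4).
So n(HClO4) consumed by the sample = 0.01937 - 0.006950 = 0.01242 mol.
n(NaOH) = 0.01242 / 1 = 0.01242 mol.
mass NaOH = 0.01242 x 40.00 = 0.4968 g, so %NaOH = 0.4968/0.5320 x 100 = 93.4%.

93.4%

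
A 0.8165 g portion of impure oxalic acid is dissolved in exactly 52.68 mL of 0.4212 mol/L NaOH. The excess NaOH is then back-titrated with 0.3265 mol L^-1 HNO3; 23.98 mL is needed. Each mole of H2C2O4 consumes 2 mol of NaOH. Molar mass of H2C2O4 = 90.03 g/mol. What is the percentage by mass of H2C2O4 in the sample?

Total n(NaOH) added = 0.4212 x 0.05268 = 0.02219 mol.
n(HNO3) used = 0.3265 x 0.02398 = 0.007829 mol, which equals the excess n(NaOH).
So n(NaOH) consumed by the sample = 0.02219 - 0.007829 = 0.01436 mol.
n(H2C2O4) = 0.01436 / 2 = 0.007180 mol.
mass H2C2O4 = 0.007180 x 90.03 = 0.6464 g, so %H2C2O4 = 0.6464/0.8165 x 100 = 79.2%.

79.2%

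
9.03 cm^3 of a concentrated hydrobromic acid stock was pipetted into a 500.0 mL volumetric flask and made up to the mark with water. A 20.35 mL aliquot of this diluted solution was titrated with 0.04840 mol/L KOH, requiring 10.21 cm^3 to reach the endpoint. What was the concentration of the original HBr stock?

1.34 M

n(KOH) = 0.04840 x 0.01021 = 0.0004942 mol.
n(HBr) in the aliquot = 0.0004942 mol.
[diluted HBr] = 0.0004942 / 0.02035 = 0.02428 M.
Dilution factor = 500.0/9.030 = 55.37, so [stock] = 0.02428 x 55.37 = 1.34 M.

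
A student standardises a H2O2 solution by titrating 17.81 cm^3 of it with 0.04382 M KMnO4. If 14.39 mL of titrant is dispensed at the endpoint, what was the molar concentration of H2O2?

0.0885 M

n(KMnO4) = 0.04382 x 0.01439 = 0.0006306 mol.
From the balanced equation, 2 mol KMnO4 reacts with 5 mol H2O2, so n(H2O2) = 0.0006306 x 5/2 = 0.001576 mol.
[H2O2] = 0.001576 / 0.01781 L = 0.0885 M.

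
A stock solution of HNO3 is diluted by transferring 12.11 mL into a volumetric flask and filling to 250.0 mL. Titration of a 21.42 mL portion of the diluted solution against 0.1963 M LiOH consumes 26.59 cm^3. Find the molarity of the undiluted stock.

5.03 M

n(LiOH) = 0.1963 x 0.02659 = 0.005220 mol.
n(HNO3) in the aliquot = 0.005220 mol.
[diluted HNO3] = 0.005220 / 0.02142 = 0.2437 M.
Dilution factor = 250.0/12.11 = 20.64, so [stock] = 0.2437 x 20.64 = 5.03 M.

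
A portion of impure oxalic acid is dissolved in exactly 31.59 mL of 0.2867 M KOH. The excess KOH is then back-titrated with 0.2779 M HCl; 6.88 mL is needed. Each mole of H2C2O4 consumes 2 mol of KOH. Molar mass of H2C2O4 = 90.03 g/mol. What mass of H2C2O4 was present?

Total n(KOH) added = 0.2867 x 0.03159 = 0.009057 mol.
n(HCl) used = 0.2779 x 0.006880 = 0.001912 mol, which equals the excess n(KOH).
So n(KOH) consumed by the sample = 0.009057 - 0.001912 = 0.007145 mol.
n(H2C2O4) = 0.007145 / 2 = 0.003572 mol.
mass = 0.003572 mol x 90.03 g/mol = 0.322 g.

0.322 g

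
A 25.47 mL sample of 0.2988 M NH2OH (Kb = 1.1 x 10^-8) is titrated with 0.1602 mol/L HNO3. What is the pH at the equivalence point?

3.51

n(NH2OH) = 0.2988 x 0.02547 = 0.007610 mol; V(HNO3) at equivalence = 0.007610/0.1602 = 0.04751 L.
At equivalence the base is fully converted to NH3OH+; total volume = 0.07298 L, so [NH3OH+] = 0.007610/0.07298 = 0.1043 M.
Ka(NH3OH+) = Kw/Kb = 1.0e-14 / 1.1 x 10^-8 = 9.09e-7.
[H^+] = sqrt(Ka x [NH3OH+]) = sqrt(9.09e-7 x 0.1043) = 0.000308 M.
pH = -log(0.000308) = 3.51.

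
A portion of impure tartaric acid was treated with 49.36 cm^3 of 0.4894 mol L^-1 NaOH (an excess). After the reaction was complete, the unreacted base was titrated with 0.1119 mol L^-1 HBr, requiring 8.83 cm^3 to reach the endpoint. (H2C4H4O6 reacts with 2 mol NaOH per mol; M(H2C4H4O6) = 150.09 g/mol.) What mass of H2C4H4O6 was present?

1.74 g

Total n(NaOH) added = 0.4894 x 0.04936 = 0.02416 mol.
n(HBr) used = 0.1119 x 0.008830 = 0.0009881 mol, which equals the excess n(NaOH).
So n(NaOH) consumed by the sample = 0.02416 - 0.0009881 = 0.02317 mol.
n(H2C4H4O6) = 0.02317 / 2 = 0.01158 mol.
mass = 0.01158 mol x 150.09 g/mol = 1.74 g.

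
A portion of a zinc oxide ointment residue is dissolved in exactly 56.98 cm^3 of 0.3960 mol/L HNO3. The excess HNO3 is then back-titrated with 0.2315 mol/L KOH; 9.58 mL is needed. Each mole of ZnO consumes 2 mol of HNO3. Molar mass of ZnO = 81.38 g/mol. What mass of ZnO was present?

0.828 g

Total n(HNO3) added = 0.3960 x 0.05698 = 0.02256 mol.
n(KOH) used = 0.2315 x 0.009580 = 0.002218 mol, which equals the excess n(HNO3).
So n(HNO3) consumed by the sample = 0.02256 - 0.002218 = 0.02035 mol.
n(ZnO) = 0.02035 / 2 = 0.01017 mol.
mass = 0.01017 mol x 81.38 g/mol = 0.828 g.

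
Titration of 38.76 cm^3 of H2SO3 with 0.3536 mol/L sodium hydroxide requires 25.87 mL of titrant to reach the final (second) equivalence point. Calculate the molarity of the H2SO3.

0.118 M

n(NaOH) = 0.3536 x 0.02587 = 0.009148 mol.
At the final (second) equivalence point, 2 mol OH^- react per mol H2SO3, so n(H2SO3) = 0.009148 / 2 = 0.004574 mol.
[H2SO3] = 0.004574 / 0.03876 L = 0.118 M.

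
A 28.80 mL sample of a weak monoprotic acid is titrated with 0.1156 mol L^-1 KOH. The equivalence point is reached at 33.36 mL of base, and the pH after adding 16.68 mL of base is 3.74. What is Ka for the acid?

16.68 mL is half of the equivalence volume, so this is the half-equivalence point where [HA] = [A^-].
At half-equivalence pH = pKa, so pKa = 3.74.
Ka = 10^(-3.74) = 1.8 x 10^-4.

1.8 x 10^-4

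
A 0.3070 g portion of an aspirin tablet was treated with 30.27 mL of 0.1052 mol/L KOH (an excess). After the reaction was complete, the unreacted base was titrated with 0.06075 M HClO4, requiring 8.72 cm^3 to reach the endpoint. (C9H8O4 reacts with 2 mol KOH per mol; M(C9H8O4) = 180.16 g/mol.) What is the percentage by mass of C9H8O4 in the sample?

Total n(KOH) added = 0.1052 x 0.03027 = 0.003184 mol.
n(HClO4) used = 0.06075 x 0.008720 = 0.0005297 mol, which equals the excess n(KOH).
So n(KOH) consumed by the sample = 0.003184 - 0.0005297 = 0.002655 mol.
n(C9H8O4) = 0.002655 / 2 = 0.001327 mol.
mass C9H8O4 = 0.001327 x 180.16 = 0.2391 g, so %C9H8O4 = 0.2391/0.3070 x 100 = 77.9%.

77.9%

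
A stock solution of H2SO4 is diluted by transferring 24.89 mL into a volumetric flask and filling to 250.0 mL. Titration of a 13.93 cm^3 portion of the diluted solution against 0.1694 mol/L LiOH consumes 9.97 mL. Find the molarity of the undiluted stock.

n(LiOH) = 0.1694 x 0.009970 = 0.001689 mol.
n(H2SO4) in the aliquot = 0.001689 x 1/2 = 0.0008445 mol.
[diluted H2SO4] = 0.0008445 / 0.01393 = 0.06062 M.
Dilution factor = 250.0/24.89 = 10.04, so [stock] = 0.06062 x 10.04 = 0.609 M.

0.609 M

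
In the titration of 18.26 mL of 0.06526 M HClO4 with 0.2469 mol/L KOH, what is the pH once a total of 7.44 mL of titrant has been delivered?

12.40

n(acid) = 0.06526 x 0.01826 = 0.001192 mol; n(KOH) added = 0.2469 x 0.007440 = 0.001837 mol.
Base is in excess by 0.001837 - 0.001192 = 0.0006453 mol in a total volume of 0.02570 L.
[OH^-] = 0.0006453/0.02570 = 0.02511 M, so pOH = 1.60 and pH = 14.00 - 1.60 = 12.40.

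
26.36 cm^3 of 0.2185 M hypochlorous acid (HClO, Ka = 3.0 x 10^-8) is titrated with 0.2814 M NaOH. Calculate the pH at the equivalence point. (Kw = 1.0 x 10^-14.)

10.31

n(HClO) = 0.2185 x 0.02636 = 0.005760 mol; V(NaOH) at equivalence = 0.005760/0.2814 = 0.02047 L.
At equivalence all the acid is converted to ClO-; total volume = 0.02636 + 0.02047 = 0.04683 L, so [ClO-] = 0.005760/0.04683 = 0.1230 M.
Kb = Kw/Ka = 1.0e-14 / 3.0 x 10^-8 = 3.33e-7.
[OH^-] = sqrt(Kb x [ClO-]) = sqrt(3.33e-7 x 0.1230) = 0.000202 M.
pOH = 3.69, so pH = 14.00 - 3.69 = 10.31.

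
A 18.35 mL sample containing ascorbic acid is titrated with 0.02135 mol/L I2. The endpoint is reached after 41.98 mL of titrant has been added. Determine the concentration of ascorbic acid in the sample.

0.0488 M

n(I2) = 0.02135 x 0.04198 = 0.0008963 mol.
From the balanced equation, 1 mol I2 reacts with 1 mol ascorbic acid, so n(ascorbic acid) = 0.0008963 x 1/1 = 0.0008963 mol.
[ascorbic acid] = 0.0008963 / 0.01835 L = 0.0488 M.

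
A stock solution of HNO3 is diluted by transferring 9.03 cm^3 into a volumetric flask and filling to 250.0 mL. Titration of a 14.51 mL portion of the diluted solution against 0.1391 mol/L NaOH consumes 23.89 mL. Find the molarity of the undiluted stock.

n(NaOH) = 0.1391 x 0.02389 = 0.003323 mol.
n(HNO3) in the aliquot = 0.003323 mol.
[diluted HNO3] = 0.003323 / 0.01451 = 0.2290 M.
Dilution factor = 250.0/9.030 = 27.69, so [stock] = 0.2290 x 27.69 = 6.34 M.

6.34 M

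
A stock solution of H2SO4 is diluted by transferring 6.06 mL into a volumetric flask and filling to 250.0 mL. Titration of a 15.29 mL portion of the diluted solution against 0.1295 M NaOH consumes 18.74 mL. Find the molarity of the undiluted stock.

n(NaOH) = 0.1295 x 0.01874 = 0.002427 mol.
n(H2SO4) in the aliquot = 0.002427 x 1/2 = 0.001213 mol.
[diluted H2SO4] = 0.001213 / 0.01529 = 0.07936 M.
Dilution factor = 250.0/6.060 = 41.25, so [stock] = 0.07936 x 41.25 = 3.27 M.

3.27 M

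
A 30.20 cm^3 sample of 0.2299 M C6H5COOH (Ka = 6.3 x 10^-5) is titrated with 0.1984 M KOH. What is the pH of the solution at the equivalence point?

8.61

n(C6H5COOH) = 0.2299 x 0.03020 = 0.006943 mol; V(KOH) at equivalence = 0.006943/0.1984 = 0.03499 L.
At equivalence all the acid is converted to C6H5COO-; total volume = 0.03020 + 0.03499 = 0.06519 L, so [C6H5COO-] = 0.006943/0.06519 = 0.1065 M.
Kb = Kw/Ka = 1.0e-14 / 6.3 x 10^-5 = 1.59e-10.
[OH^-] = sqrt(Kb x [C6H5COO-]) = sqrt(1.59e-10 x 0.1065) = 4.11e-6 M.
pOH = 5.39, so pH = 14.00 - 5.39 = 8.61.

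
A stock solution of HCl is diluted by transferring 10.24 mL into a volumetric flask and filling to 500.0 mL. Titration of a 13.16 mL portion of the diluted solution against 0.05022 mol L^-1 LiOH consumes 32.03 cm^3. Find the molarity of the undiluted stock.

n(LiOH) = 0.05022 x 0.03203 = 0.001609 mol.
n(HCl) in the aliquot = 0.001609 mol.
[diluted HCl] = 0.001609 / 0.01316 = 0.1222 M.
Dilution factor = 500.0/10.24 = 48.83, so [stock] = 0.1222 x 48.83 = 5.97 M.

5.97 M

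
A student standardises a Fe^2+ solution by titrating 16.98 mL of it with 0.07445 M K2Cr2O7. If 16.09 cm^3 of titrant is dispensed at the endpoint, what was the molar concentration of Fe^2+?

0.423 M

n(K2Cr2O7) = 0.07445 x 0.01609 = 0.001198 mol.
From the balanced equation, 1 mol K2Cr2O7 reacts with 6 mol Fe^2+, so n(Fe^2+) = 0.001198 x 6/1 = 0.007187 mol.
[Fe^2+] = 0.007187 / 0.01698 L = 0.423 M.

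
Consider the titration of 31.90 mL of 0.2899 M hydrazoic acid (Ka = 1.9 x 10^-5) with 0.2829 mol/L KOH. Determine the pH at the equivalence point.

8.94

n(HN3) = 0.2899 x 0.03190 = 0.009248 mol; V(KOH) at equivalence = 0.009248/0.2829 = 0.03269 L.
At equivalence all the acid is converted to N3-; total volume = 0.03190 + 0.03269 = 0.06459 L, so [N3-] = 0.009248/0.06459 = 0.1432 M.
Kb = Kw/Ka = 1.0e-14 / 1.9 x 10^-5 = 5.26e-10.
[OH^-] = sqrt(Kb x [N3-]) = sqrt(5.26e-10 x 0.1432) = 8.68e-6 M.
pOH = 5.06, so pH = 14.00 - 5.06 = 8.94.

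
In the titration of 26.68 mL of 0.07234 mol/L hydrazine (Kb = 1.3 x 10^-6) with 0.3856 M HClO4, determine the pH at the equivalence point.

n(N2H4) = 0.07234 x 0.02668 = 0.001930 mol; V(HClO4) at equivalence = 0.001930/0.3856 = 0.005005 L.
At equivalence the base is fully converted to N2H5+; total volume = 0.03169 L, so [N2H5+] = 0.001930/0.03169 = 0.06091 M.
Ka(N2H5+) = Kw/Kb = 1.0e-14 / 1.3 x 10^-6 = 7.69e-9.
[H^+] = sqrt(Ka x [N2H5+]) = sqrt(7.69e-9 x 0.06091) = 2.16e-5 M.
pH = -log(2.16e-5) = 4.66.

4.66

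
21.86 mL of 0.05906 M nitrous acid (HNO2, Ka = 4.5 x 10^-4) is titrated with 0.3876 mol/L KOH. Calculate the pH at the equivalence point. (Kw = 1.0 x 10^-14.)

n(HNO2) = 0.05906 x 0.02186 = 0.001291 mol; V(KOH) at equivalence = 0.001291/0.3876 = 0.003331 L.
At equivalence all the acid is converted to NO2-; total volume = 0.02186 + 0.003331 = 0.02519 L, so [NO2-] = 0.001291/0.02519 = 0.05125 M.
Kb = Kw/Ka = 1.0e-14 / 4.5 x 10^-4 = 2.22e-11.
[OH^-] = sqrt(Kb x [NO2-]) = sqrt(2.22e-11 x 0.05125) = 1.07e-6 M.
pOH = 5.97, so pH = 14.00 - 5.97 = 8.03.

8.03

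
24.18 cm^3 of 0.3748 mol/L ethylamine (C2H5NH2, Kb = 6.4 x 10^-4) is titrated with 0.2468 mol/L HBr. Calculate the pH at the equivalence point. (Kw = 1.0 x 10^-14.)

5.82

n(C2H5NH2) = 0.3748 x 0.02418 = 0.009063 mol; V(HBr) at equivalence = 0.009063/0.2468 = 0.03672 L.
At equivalence the base is fully converted to C2H5NH3+; total volume = 0.06090 L, so [C2H5NH3+] = 0.009063/0.06090 = 0.1488 M.
Ka(C2H5NH3+) = Kw/Kb = 1.0e-14 / 6.4 x 10^-4 = 1.56e-11.
[H^+] = sqrt(Ka x [C2H5NH3+]) = sqrt(1.56e-11 x 0.1488) = 1.52e-6 M.
pH = -log(1.52e-6) = 5.82.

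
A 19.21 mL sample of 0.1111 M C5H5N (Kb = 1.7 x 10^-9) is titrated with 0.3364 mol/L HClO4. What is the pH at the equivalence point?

3.15

n(C5H5N) = 0.1111 x 0.01921 = 0.002134 mol; V(HClO4) at equivalence = 0.002134/0.3364 = 0.006344 L.
At equivalence the base is fully converted to C5H5NH+; total volume = 0.02555 L, so [C5H5NH+] = 0.002134/0.02555 = 0.08352 M.
Ka(C5H5NH+) = Kw/Kb = 1.0e-14 / 1.7 x 10^-9 = 5.88e-6.
[H^+] = sqrt(Ka x [C5H5NH+]) = sqrt(5.88e-6 x 0.08352) = 0.000701 M.
pH = -log(0.000701) = 3.15.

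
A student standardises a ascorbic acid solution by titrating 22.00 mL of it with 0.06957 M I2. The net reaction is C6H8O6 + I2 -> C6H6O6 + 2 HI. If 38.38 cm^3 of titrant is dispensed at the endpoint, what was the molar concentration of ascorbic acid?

0.121 M

n(I2) = 0.06957 x 0.03838 = 0.002670 mol.
From the balanced equation, 1 mol I2 reacts with 1 mol ascorbic acid, so n(ascorbic acid) = 0.002670 x 1/1 = 0.002670 mol.
[ascorbic acid] = 0.002670 / 0.02200 L = 0.121 M.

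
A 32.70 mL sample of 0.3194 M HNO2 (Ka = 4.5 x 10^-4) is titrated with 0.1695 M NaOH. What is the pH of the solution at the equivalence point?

8.20

n(HNO2) = 0.3194 x 0.03270 = 0.01044 mol; V(NaOH) at equivalence = 0.01044/0.1695 = 0.06162 L.
At equivalence all the acid is converted to NO2-; total volume = 0.03270 + 0.06162 = 0.09432 L, so [NO2-] = 0.01044/0.09432 = 0.1107 M.
Kb = Kw/Ka = 1.0e-14 / 4.5 x 10^-4 = 2.22e-11.
[OH^-] = sqrt(Kb x [NO2-]) = sqrt(2.22e-11 x 0.1107) = 1.57e-6 M.
pOH = 5.80, so pH = 14.00 - 5.80 = 8.20.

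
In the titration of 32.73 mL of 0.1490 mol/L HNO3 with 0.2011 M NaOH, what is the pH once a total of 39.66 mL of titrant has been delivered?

n(acid) = 0.1490 x 0.03273 = 0.004877 mol; n(NaOH) added = 0.2011 x 0.03966 = 0.007976 mol.
Base is in excess by 0.007976 - 0.004877 = 0.003099 mol in a total volume of 0.07239 L.
[OH^-] = 0.003099/0.07239 = 0.04281 M, so pOH = 1.37 and pH = 14.00 - 1.37 = 12.63.

12.63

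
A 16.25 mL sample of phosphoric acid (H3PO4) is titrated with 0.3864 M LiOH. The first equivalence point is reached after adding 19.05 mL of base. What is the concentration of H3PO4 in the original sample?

0.453 M

n(LiOH) = 0.3864 x 0.01905 = 0.007361 mol.
At the first equivalence point, 1 mol OH^- react per mol H3PO4, so n(H3PO4) = 0.007361 / 1 = 0.007361 mol.
[H3PO4] = 0.007361 / 0.01625 L = 0.453 M.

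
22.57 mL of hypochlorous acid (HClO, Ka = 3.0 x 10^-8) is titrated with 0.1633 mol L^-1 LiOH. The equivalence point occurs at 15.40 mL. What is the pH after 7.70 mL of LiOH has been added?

7.52

7.70 mL is exactly half the equivalence volume (15.40/2), i.e. the half-equivalence point.
There, n(HA) = n(A^-), so pH = pKa = -log(3.0 x 10^-8) = 7.52.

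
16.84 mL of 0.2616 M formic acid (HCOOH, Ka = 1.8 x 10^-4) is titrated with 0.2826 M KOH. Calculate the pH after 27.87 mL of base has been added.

n(acid) = 0.2616 x 0.01684 = 0.004405 mol; n(KOH) added = 0.2826 x 0.02787 = 0.007876 mol.
Base is in excess by 0.007876 - 0.004405 = 0.003471 mol in a total volume of 0.04471 L.
[OH^-] = 0.003471/0.04471 = 0.07763 M, so pOH = 1.11 and pH = 14.00 - 1.11 = 12.89.

12.89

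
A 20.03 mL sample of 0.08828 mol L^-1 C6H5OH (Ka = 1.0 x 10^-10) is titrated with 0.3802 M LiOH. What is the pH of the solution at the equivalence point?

11.43

n(C6H5OH) = 0.08828 x 0.02003 = 0.001768 mol; V(LiOH) at equivalence = 0.001768/0.3802 = 0.004651 L.
At equivalence all the acid is converted to C6H5O-; total volume = 0.02003 + 0.004651 = 0.02468 L, so [C6H5O-] = 0.001768/0.02468 = 0.07164 M.
Kb = Kw/Ka = 1.0e-14 / 1.0 x 10^-10 = 0.000100.
[OH^-] = sqrt(Kb x [C6H5O-]) = sqrt(0.000100 x 0.07164) = 0.00268 M.
pOH = 2.57, so pH = 14.00 - 2.57 = 11.43.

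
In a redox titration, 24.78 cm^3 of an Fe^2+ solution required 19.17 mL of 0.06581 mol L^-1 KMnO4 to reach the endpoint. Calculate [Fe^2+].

0.255 M

n(KMnO4) = 0.06581 x 0.01917 = 0.001262 mol.
From the balanced equation, 1 mol KMnO4 reacts with 5 mol Fe^2+, so n(Fe^2+) = 0.001262 x 5/1 = 0.006308 mol.
[Fe^2+] = 0.006308 / 0.02478 L = 0.255 M.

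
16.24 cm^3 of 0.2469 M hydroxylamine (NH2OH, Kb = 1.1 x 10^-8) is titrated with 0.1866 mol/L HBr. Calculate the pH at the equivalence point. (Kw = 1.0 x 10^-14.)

n(NH2OH) = 0.2469 x 0.01624 = 0.004010 mol; V(HBr) at equivalence = 0.004010/0.1866 = 0.02149 L.
At equivalence the base is fully converted to NH3OH+; total volume = 0.03773 L, so [NH3OH+] = 0.004010/0.03773 = 0.1063 M.
Ka(NH3OH+) = Kw/Kb = 1.0e-14 / 1.1 x 10^-8 = 9.09e-7.
[H^+] = sqrt(Ka x [NH3OH+]) = sqrt(9.09e-7 x 0.1063) = 0.000311 M.
pH = -log(0.000311) = 3.51.

3.51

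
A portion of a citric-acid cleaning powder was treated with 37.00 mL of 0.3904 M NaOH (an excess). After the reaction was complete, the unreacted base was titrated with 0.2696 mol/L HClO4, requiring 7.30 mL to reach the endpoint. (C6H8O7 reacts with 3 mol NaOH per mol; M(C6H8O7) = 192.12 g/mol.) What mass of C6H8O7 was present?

0.799 g

Total n(NaOH) added = 0.3904 x 0.03700 = 0.01444 mol.
n(HClO4) used = 0.2696 x 0.007300 = 0.001968 mol, which equals the excess n(NaOH).
So n(NaOH) consumed by the sample = 0.01444 - 0.001968 = 0.01248 mol.
n(C6H8O7) = 0.01248 / 3 = 0.004159 mol.
mass = 0.004159 mol x 192.12 g/mol = 0.799 g.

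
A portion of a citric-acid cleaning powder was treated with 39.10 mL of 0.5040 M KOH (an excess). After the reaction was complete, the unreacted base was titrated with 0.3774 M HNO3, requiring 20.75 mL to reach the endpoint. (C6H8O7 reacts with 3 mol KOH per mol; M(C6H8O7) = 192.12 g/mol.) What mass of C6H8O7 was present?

0.760 g

Total n(KOH) added = 0.5040 x 0.03910 = 0.01971 mol.
n(HNO3) used = 0.3774 x 0.02075 = 0.007831 mol, which equals the excess n(KOH).
So n(KOH) consumed by the sample = 0.01971 - 0.007831 = 0.01188 mol.
n(C6H8O7) = 0.01188 / 3 = 0.003958 mol.
mass = 0.003958 mol x 192.12 g/mol = 0.760 g.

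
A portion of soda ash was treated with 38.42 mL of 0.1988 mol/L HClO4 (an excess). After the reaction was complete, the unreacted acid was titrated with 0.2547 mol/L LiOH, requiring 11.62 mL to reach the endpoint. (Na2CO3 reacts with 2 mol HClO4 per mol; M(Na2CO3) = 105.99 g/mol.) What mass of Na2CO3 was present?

0.248 g

Total n(HClO4) added = 0.1988 x 0.03842 = 0.007638 mol.
n(LiOH) used = 0.2547 x 0.01162 = 0.002960 mol, which equals the excess n(HClO4).
So n(HClO4) consumed by the sample = 0.007638 - 0.002960 = 0.004678 mol.
n(Na2CO3) = 0.004678 / 2 = 0.002339 mol.
mass = 0.002339 mol x 105.99 g/mol = 0.248 g.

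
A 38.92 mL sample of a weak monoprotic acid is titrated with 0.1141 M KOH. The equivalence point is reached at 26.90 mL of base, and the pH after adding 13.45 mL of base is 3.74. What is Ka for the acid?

13.45 mL is half of the equivalence volume, so this is the half-equivalence point where [HA] = [A^-].
At half-equivalence pH = pKa, so pKa = 3.74.
Ka = 10^(-3.74) = 1.8 x 10^-4.

1.8 x 10^-4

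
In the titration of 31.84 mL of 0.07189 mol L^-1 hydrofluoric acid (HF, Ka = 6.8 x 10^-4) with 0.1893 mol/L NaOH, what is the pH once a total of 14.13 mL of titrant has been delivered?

n(acid) = 0.07189 x 0.03184 = 0.002289 mol; n(NaOH) added = 0.1893 x 0.01413 = 0.002675 mol.
Base is in excess by 0.002675 - 0.002289 = 0.0003858 mol in a total volume of 0.04597 L.
[OH^-] = 0.0003858/0.04597 = 0.008393 M, so pOH = 2.08 and pH = 14.00 - 2.08 = 11.92.

11.92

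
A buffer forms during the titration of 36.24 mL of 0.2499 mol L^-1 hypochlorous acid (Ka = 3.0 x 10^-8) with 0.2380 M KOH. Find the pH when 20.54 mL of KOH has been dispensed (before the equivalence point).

Initial n(HClO) = 0.2499 x 0.03624 = 0.009056 mol.
n(KOH) added = 0.2380 x 0.02054 = 0.004889 mol, converting that many moles of HClO to ClO-.
Remaining n(HClO) = 0.004168 mol; n(ClO-) = 0.004889 mol.
By Henderson-Hasselbalch, pH = pKa + log([A^-]/[HA]) = 7.52 + log(0.004889/0.004168) = 7.52 + (+0.07) = 7.59.

7.59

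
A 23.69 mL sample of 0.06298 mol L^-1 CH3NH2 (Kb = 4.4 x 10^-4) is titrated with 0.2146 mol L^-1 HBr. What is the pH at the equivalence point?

5.98

n(CH3NH2) = 0.06298 x 0.02369 = 0.001492 mol; V(HBr) at equivalence = 0.001492/0.2146 = 0.006952 L.
At equivalence the base is fully converted to CH3NH3+; total volume = 0.03064 L, so [CH3NH3+] = 0.001492/0.03064 = 0.04869 M.
Ka(CH3NH3+) = Kw/Kb = 1.0e-14 / 4.4 x 10^-4 = 2.27e-11.
[H^+] = sqrt(Ka x [CH3NH3+]) = sqrt(2.27e-11 x 0.04869) = 1.05e-6 M.
pH = -log(1.05e-6) = 5.98.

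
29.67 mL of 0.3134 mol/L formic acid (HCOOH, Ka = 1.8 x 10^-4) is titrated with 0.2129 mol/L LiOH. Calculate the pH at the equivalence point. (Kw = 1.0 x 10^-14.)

8.42

n(HCOOH) = 0.3134 x 0.02967 = 0.009299 mol; V(LiOH) at equivalence = 0.009299/0.2129 = 0.04368 L.
At equivalence all the acid is converted to HCOO-; total volume = 0.02967 + 0.04368 = 0.07335 L, so [HCOO-] = 0.009299/0.07335 = 0.1268 M.
Kb = Kw/Ka = 1.0e-14 / 1.8 x 10^-4 = 5.56e-11.
[OH^-] = sqrt(Kb x [HCOO-]) = sqrt(5.56e-11 x 0.1268) = 2.65e-6 M.
pOH = 5.58, so pH = 14.00 - 5.58 = 8.42.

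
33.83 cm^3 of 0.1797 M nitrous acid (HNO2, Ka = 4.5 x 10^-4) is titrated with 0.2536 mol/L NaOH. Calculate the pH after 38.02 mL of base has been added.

12.70

n(acid) = 0.1797 x 0.03383 = 0.006079 mol; n(NaOH) added = 0.2536 x 0.03802 = 0.009642 mol.
Base is in excess by 0.009642 - 0.006079 = 0.003563 mol in a total volume of 0.07185 L.
[OH^-] = 0.003563/0.07185 = 0.04958 M, so pOH = 1.30 and pH = 14.00 - 1.30 = 12.70.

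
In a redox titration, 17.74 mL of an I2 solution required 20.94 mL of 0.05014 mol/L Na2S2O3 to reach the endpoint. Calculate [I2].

0.0296 M

n(Na2S2O3) = 0.05014 x 0.02094 = 0.001050 mol.
From the balanced equation, 2 mol Na2S2O3 reacts with 1 mol I2, so n(I2) = 0.001050 x 1/2 = 0.0005250 mol.
[I2] = 0.0005250 / 0.01774 L = 0.0296 M.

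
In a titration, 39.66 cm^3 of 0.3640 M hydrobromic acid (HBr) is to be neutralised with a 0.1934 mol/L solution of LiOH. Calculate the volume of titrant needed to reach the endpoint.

74.6 mL

n(HBr) = 0.3640 mol/L x 0.03966 L = 0.01444 mol.
At equivalence n(LiOH) = n(HBr) = 0.01444 mol.
V(LiOH) = 0.01444 / 0.1934 = 0.07464 L = 74.6 mL.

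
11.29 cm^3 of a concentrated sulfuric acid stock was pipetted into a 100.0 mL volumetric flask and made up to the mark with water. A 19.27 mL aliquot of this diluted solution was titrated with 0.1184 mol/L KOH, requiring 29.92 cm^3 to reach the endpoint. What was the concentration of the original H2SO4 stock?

n(KOH) = 0.1184 x 0.02992 = 0.003543 mol.
n(H2SO4) in the aliquot = 0.003543 x 1/2 = 0.001771 mol.
[diluted H2SO4] = 0.001771 / 0.01927 = 0.09192 M.
Dilution factor = 100.0/11.29 = 8.857, so [stock] = 0.09192 x 8.857 = 0.814 M.

0.814 M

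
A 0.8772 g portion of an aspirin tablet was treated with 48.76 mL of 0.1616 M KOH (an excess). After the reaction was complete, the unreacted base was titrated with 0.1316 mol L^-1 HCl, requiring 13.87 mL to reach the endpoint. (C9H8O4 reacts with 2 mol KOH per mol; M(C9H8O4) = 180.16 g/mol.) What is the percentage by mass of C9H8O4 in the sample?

62.2%

Total n(KOH) added = 0.1616 x 0.04876 = 0.007880 mol.
n(HCl) used = 0.1316 x 0.01387 = 0.001825 mol, which equals the excess n(KOH).
So n(KOH) consumed by the sample = 0.007880 - 0.001825 = 0.006054 mol.
n(C9H8O4) = 0.006054 / 2 = 0.003027 mol.
mass C9H8O4 = 0.003027 x 180.16 = 0.5454 g, so %C9H8O4 = 0.5454/0.8772 x 100 = 62.2%.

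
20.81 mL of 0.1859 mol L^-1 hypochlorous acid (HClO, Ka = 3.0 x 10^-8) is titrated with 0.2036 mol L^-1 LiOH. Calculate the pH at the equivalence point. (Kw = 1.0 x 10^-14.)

10.26

n(HClO) = 0.1859 x 0.02081 = 0.003869 mol; V(LiOH) at equivalence = 0.003869/0.2036 = 0.01900 L.
At equivalence all the acid is converted to ClO-; total volume = 0.02081 + 0.01900 = 0.03981 L, so [ClO-] = 0.003869/0.03981 = 0.09717 M.
Kb = Kw/Ka = 1.0e-14 / 3.0 x 10^-8 = 3.33e-7.
[OH^-] = sqrt(Kb x [ClO-]) = sqrt(3.33e-7 x 0.09717) = 0.000180 M.
pOH = 3.74, so pH = 14.00 - 3.74 = 10.26.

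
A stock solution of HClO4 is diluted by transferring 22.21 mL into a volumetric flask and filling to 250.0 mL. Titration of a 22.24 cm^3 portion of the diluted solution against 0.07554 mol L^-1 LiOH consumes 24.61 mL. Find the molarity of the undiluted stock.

n(LiOH) = 0.07554 x 0.02461 = 0.001859 mol.
n(HClO4) in the aliquot = 0.001859 mol.
[diluted HClO4] = 0.001859 / 0.02224 = 0.08359 M.
Dilution factor = 250.0/22.21 = 11.26, so [stock] = 0.08359 x 11.26 = 0.941 M.

0.941 M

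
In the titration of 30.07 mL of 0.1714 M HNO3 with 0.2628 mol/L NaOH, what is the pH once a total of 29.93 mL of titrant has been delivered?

n(acid) = 0.1714 x 0.03007 = 0.005154 mol; n(NaOH) added = 0.2628 x 0.02993 = 0.007866 mol.
Base is in excess by 0.007866 - 0.005154 = 0.002712 mol in a total volume of 0.06000 L.
[OH^-] = 0.002712/0.06000 = 0.04519 M, so pOH = 1.34 and pH = 14.00 - 1.34 = 12.66.

12.66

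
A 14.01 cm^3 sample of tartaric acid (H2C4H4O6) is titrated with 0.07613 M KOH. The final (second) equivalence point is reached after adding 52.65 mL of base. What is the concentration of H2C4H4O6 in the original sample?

n(KOH) = 0.07613 x 0.05265 = 0.004008 mol.
At the final (second) equivalence point, 2 mol OH^- react per mol H2C4H4O6, so n(H2C4H4O6) = 0.004008 / 2 = 0.002004 mol.
[H2C4H4O6] = 0.002004 / 0.01401 L = 0.143 M.

0.143 M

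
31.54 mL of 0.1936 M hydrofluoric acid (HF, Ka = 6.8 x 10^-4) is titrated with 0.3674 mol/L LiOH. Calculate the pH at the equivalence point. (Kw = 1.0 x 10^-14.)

n(HF) = 0.1936 x 0.03154 = 0.006106 mol; V(LiOH) at equivalence = 0.006106/0.3674 = 0.01662 L.
At equivalence all the acid is converted to F-; total volume = 0.03154 + 0.01662 = 0.04816 L, so [F-] = 0.006106/0.04816 = 0.1268 M.
Kb = Kw/Ka = 1.0e-14 / 6.8 x 10^-4 = 1.47e-11.
[OH^-] = sqrt(Kb x [F-]) = sqrt(1.47e-11 x 0.1268) = 1.37e-6 M.
pOH = 5.86, so pH = 14.00 - 5.86 = 8.14.

8.14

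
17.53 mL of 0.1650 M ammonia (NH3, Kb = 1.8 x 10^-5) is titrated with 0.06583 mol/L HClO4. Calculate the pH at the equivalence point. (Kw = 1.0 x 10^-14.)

n(NH3) = 0.1650 x 0.01753 = 0.002892 mol; V(HClO4) at equivalence = 0.002892/0.06583 = 0.04394 L.
At equivalence the base is fully converted to NH4+; total volume = 0.06147 L, so [NH4+] = 0.002892/0.06147 = 0.04706 M.
Ka(NH4+) = Kw/Kb = 1.0e-14 / 1.8 x 10^-5 = 5.56e-10.
[H^+] = sqrt(Ka x [NH4+]) = sqrt(5.56e-10 x 0.04706) = 5.11e-6 M.
pH = -log(5.11e-6) = 5.29.

5.29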